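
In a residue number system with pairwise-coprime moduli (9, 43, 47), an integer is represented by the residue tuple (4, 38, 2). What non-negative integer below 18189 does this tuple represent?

The moduli are pairwise coprime; N = 9·43·47 = 18189.
N/9 = 2021; 2021 ≡ 5 (mod 9); 5·2 ≡ 1, so inverse 2.
N/43 = 423; 423 ≡ 36 (mod 43); 36·6 ≡ 1, so inverse 6.
N/47 = 387; 387 ≡ 11 (mod 47); 11·30 ≡ 1, so inverse 30.
x ≡ 4·2021·2 + 38·423·6 + 2·387·30 = 135832.
135832 mod 18189 = 8509.

8509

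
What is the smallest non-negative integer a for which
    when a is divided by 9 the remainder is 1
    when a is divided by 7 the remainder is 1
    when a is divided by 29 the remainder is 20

1702

From a ≡ 1 (mod 9) write a = 1 + 9t. Substituting into a ≡ 1 (mod 7) gives 9t ≡ 0 (mod 7), and since 2⁻¹ ≡ 4 (mod 7), t ≡ 0. Hence a ≡ 1 + 9·0 = 1 (mod 63).
From a ≡ 1 (mod 63) write a = 1 + 63t. Substituting into a ≡ 20 (mod 29) gives 63t ≡ 19 (mod 29), and since 5⁻¹ ≡ 6 (mod 29), t ≡ 27. Hence a ≡ 1 + 63·27 = 1702 (mod 1827).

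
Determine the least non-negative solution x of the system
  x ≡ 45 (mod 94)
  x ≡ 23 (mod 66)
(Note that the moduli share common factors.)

gcd(94, 66) = 2 and 2 | (23 − 45), so the pair is consistent; merging gives x ≡ 1079 (mod 3102), where 3102 = lcm(94, 66).
The solution is unique modulo lcm(94, 66) = 3102.

1079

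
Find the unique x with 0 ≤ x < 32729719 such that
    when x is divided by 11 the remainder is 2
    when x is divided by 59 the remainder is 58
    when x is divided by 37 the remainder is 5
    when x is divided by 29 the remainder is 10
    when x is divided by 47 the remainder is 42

Combine the congruences pairwise.
From x ≡ 2 (mod 11) write x = 2 + 11t. Substituting into x ≡ 58 (mod 59) gives 11t ≡ 56 (mod 59), and since 11⁻¹ ≡ 43 (mod 59), t ≡ 48. Hence x ≡ 2 + 11·48 = 530 (mod 649).
From x ≡ 530 (mod 649) write x = 530 + 649t. Substituting into x ≡ 5 (mod 37) gives 649t ≡ 30 (mod 37), and since 20⁻¹ ≡ 13 (mod 37), t ≡ 20. Hence x ≡ 530 + 649·20 = 13510 (mod 24013).
From x ≡ 13510 (mod 24013) write x = 13510 + 24013t. Substituting into x ≡ 10 (mod 29) gives 24013t ≡ 14 (mod 29), and since 1⁻¹ ≡ 1 (mod 29), t ≡ 14. Hence x ≡ 13510 + 24013·14 = 349692 (mod 696377).
From x ≡ 349692 (mod 696377) write x = 349692 + 696377t. Substituting into x ≡ 42 (mod 47) gives 696377t ≡ 30 (mod 47), and since 25⁻¹ ≡ 32 (mod 47), t ≡ 20. Hence x ≡ 349692 + 696377·20 = 14277232 (mod 32729719).

14277232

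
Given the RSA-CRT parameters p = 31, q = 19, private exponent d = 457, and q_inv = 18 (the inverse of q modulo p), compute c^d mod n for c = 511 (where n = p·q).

d_p = d mod (p−1) = 457 mod 30 = 7; d_q = d mod (q−1) = 7.
m₁ = c^(d_p) mod p: c ≡ 15 (mod 31), and 15^7 mod 31 = 23.
m₂ = c^(d_q) mod q: c ≡ 17 (mod 19), and 17^7 mod 19 = 5.
h = q_inv·(m₁ − m₂) mod p = 18·(23 − 5) mod 31 = 14.
m = m₂ + h·q = 5 + 14·19 = 271.

271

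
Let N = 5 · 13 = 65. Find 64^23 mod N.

64

Mod 5: 64 ≡ 4; by Fermat, exponent reduces to 23 mod 4 = 3; 4^3 ≡ 4 (mod 5).
Mod 13: 64 ≡ 12; by Fermat, exponent reduces to 23 mod 12 = 11; 12^11 ≡ 12 (mod 13).
Combine by CRT: x ≡ 4 (mod 5), x ≡ 12 (mod 13) ⇒ x ≡ 64 (mod 65).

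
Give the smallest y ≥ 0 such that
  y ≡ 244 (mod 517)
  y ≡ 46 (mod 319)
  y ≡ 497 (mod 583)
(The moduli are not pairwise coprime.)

194636

Combine the congruences pairwise.
gcd(517, 319) = 11 and 11 | (46 − 244), so the pair is consistent; merging gives y ≡ 14720 (mod 14993), where 14993 = lcm(517, 319).
gcd(14993, 583) = 11 and 11 | (497 − 14720), so the pair is consistent; merging gives y ≡ 194636 (mod 794629), where 794629 = lcm(14993, 583).
The solution is unique modulo lcm(517, 319, 583) = 794629.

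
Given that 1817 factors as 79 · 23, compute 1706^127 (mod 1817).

Mod 79: 1706 ≡ 47; by Fermat, exponent reduces to 127 mod 78 = 49; 47^49 ≡ 6 (mod 79).
Mod 23: 1706 ≡ 4; by Fermat, exponent reduces to 127 mod 22 = 17; 4^17 ≡ 2 (mod 23).
Combine by CRT: x ≡ 6 (mod 79), x ≡ 2 (mod 23) ⇒ x ≡ 1428 (mod 1817).

1428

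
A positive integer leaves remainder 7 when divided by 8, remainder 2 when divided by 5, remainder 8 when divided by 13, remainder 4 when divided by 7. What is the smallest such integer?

The moduli are pairwise coprime; M = 8·5·13·7 = 3640.
M/8 = 455; 455 ≡ 7 (mod 8); 7·7 ≡ 1, so inverse 7.
M/5 = 728; 728 ≡ 3 (mod 5); 3·2 ≡ 1, so inverse 2.
M/13 = 280; 280 ≡ 7 (mod 13); 7·2 ≡ 1, so inverse 2.
M/7 = 520; 520 ≡ 2 (mod 7); 2·4 ≡ 1, so inverse 4.
N ≡ 7·455·7 + 2·728·2 + 8·280·2 + 4·520·4 = 38007.
38007 mod 3640 = 1607.

1607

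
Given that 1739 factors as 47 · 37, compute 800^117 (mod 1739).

Mod 47: 800 ≡ 1; by Fermat, exponent reduces to 117 mod 46 = 25; 1^25 ≡ 1 (mod 47).
Mod 37: 800 ≡ 23; by Fermat, exponent reduces to 117 mod 36 = 9; 23^9 ≡ 6 (mod 37).
Combine by CRT: x ≡ 1 (mod 47), x ≡ 6 (mod 37) ⇒ x ≡ 894 (mod 1739).

894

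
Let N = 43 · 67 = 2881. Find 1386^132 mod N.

336

Mod 43: 1386 ≡ 10; by Fermat, exponent reduces to 132 mod 42 = 6; 10^6 ≡ 35 (mod 43).
Mod 67: 1386 ≡ 46; since 66 | 132, by Fermat 46^132 ≡ 1 (mod 67).
Combine by CRT: x ≡ 35 (mod 43), x ≡ 1 (mod 67) ⇒ x ≡ 336 (mod 2881).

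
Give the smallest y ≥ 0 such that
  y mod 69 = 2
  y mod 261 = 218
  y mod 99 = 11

gcd(69, 261) = 3 and 3 | (218 − 2), so the pair is consistent; merging gives y ≡ 5177 (mod 6003), where 6003 = lcm(69, 261).
gcd(6003, 99) = 9 and 9 | (11 − 5177), so the pair is consistent; merging gives y ≡ 41195 (mod 66033), where 66033 = lcm(6003, 99).
The solution is unique modulo lcm(69, 261, 99) = 66033.

41195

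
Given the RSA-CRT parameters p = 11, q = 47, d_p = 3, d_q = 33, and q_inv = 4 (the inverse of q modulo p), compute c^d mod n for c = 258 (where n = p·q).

m₁ = c^(d_p) mod p: c ≡ 5 (mod 11), and 5^3 mod 11 = 4.
m₂ = c^(d_q) mod q: c ≡ 23 (mod 47), and 23^33 mod 47 = 33.
h = q_inv·(m₁ − m₂) mod p = 4·(4 − 33) mod 11 = 5.
m = m₂ + h·q = 33 + 5·47 = 268.

268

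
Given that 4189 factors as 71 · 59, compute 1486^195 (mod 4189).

Mod 71: 1486 ≡ 66; by Fermat, exponent reduces to 195 mod 70 = 55; 66^55 ≡ 70 (mod 71).
Mod 59: 1486 ≡ 11; by Fermat, exponent reduces to 195 mod 58 = 21; 11^21 ≡ 8 (mod 59).
Combine by CRT: x ≡ 70 (mod 71), x ≡ 8 (mod 59) ⇒ x ≡ 3194 (mod 4189).

3194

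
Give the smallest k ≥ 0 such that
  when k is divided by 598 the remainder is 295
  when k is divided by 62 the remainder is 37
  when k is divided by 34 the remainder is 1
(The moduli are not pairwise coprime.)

236505

gcd(598, 62) = 2 and 2 | (37 − 295), so the pair is consistent; merging gives k ≡ 14049 (mod 18538), where 18538 = lcm(598, 62).
gcd(18538, 34) = 2 and 2 | (1 − 14049), so the pair is consistent; merging gives k ≡ 236505 (mod 315146), where 315146 = lcm(18538, 34).
The solution is unique modulo lcm(598, 62, 34) = 315146.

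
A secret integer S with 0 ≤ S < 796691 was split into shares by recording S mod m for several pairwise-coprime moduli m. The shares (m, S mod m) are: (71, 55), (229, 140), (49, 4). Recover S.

The moduli are pairwise coprime; N = 71·229·49 = 796691.
N/71 = 11221; 11221 ≡ 3 (mod 71); 3·24 ≡ 1, so inverse 24.
N/229 = 3479; 3479 ≡ 44 (mod 229); 44·203 ≡ 1, so inverse 203.
N/49 = 16259; 16259 ≡ 40 (mod 49); 40·38 ≡ 1, so inverse 38.
S ≡ 55·11221·24 + 140·3479·203 + 4·16259·38 = 116156268.
116156268 mod 796691 = 636073.

636073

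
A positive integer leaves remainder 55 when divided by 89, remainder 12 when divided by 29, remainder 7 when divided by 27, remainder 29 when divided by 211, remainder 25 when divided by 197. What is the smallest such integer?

The moduli are pairwise coprime; N = 89·29·27·211·197 = 2896679529.
N/89 = 32546961; 32546961 ≡ 17 (mod 89); 17·21 ≡ 1, so inverse 21.
N/29 = 99885501; 99885501 ≡ 18 (mod 29); 18·21 ≡ 1, so inverse 21.
N/27 = 107284427; 107284427 ≡ 8 (mod 27); 8·17 ≡ 1, so inverse 17.
N/211 = 13728339; 13728339 ≡ 46 (mod 211); 46·78 ≡ 1, so inverse 78.
N/197 = 14703957; 14703957 ≡ 74 (mod 197); 74·8 ≡ 1, so inverse 8.
k ≡ 55·32546961·21 + 12·99885501·21 + 7·107284427·17 + 29·13728339·78 + 25·14703957·8 = 109524027238.
109524027238 mod 2896679529 = 2346884665.

2346884665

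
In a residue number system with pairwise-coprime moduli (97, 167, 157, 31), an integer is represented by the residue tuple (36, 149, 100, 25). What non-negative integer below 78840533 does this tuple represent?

72198591

From x ≡ 36 (mod 97) write x = 36 + 97t. Substituting into x ≡ 149 (mod 167) gives 97t ≡ 113 (mod 167), and since 97⁻¹ ≡ 31 (mod 167), t ≡ 163. Hence x ≡ 36 + 97·163 = 15847 (mod 16199).
From x ≡ 15847 (mod 16199) write x = 15847 + 16199t. Substituting into x ≡ 100 (mod 157) gives 16199t ≡ 110 (mod 157), and since 28⁻¹ ≡ 129 (mod 157), t ≡ 60. Hence x ≡ 15847 + 16199·60 = 987787 (mod 2543243).
From x ≡ 987787 (mod 2543243) write x = 987787 + 2543243t. Substituting into x ≡ 25 (mod 31) gives 2543243t ≡ 22 (mod 31), and since 3⁻¹ ≡ 21 (mod 31), t ≡ 28. Hence x ≡ 987787 + 2543243·28 = 72198591 (mod 78840533).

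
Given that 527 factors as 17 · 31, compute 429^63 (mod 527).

Mod 17: 429 ≡ 4; by Fermat, exponent reduces to 63 mod 16 = 15; 4^15 ≡ 13 (mod 17).
Mod 31: 429 ≡ 26; by Fermat, exponent reduces to 63 mod 30 = 3; 26^3 ≡ 30 (mod 31).
Combine by CRT: x ≡ 13 (mod 17), x ≡ 30 (mod 31) ⇒ x ≡ 30 (mod 527).

30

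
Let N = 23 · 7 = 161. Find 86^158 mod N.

123

Mod 23: 86 ≡ 17; by Fermat, exponent reduces to 158 mod 22 = 4; 17^4 ≡ 8 (mod 23).
Mod 7: 86 ≡ 2; by Fermat, exponent reduces to 158 mod 6 = 2; 2^2 ≡ 4 (mod 7).
Combine by CRT: x ≡ 8 (mod 23), x ≡ 4 (mod 7) ⇒ x ≡ 123 (mod 161).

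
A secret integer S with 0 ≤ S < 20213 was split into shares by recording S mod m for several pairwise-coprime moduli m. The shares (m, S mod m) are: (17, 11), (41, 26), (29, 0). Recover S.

19952

From S ≡ 11 (mod 17) write S = 11 + 17t. Substituting into S ≡ 26 (mod 41) gives 17t ≡ 15 (mod 41), and since 17⁻¹ ≡ 29 (mod 41), t ≡ 25. Hence S ≡ 11 + 17·25 = 436 (mod 697).
From S ≡ 436 (mod 697) write S = 436 + 697t. Substituting into S ≡ 0 (mod 29) gives 697t ≡ 28 (mod 29), and since 1⁻¹ ≡ 1 (mod 29), t ≡ 28. Hence S ≡ 436 + 697·28 = 19952 (mod 20213).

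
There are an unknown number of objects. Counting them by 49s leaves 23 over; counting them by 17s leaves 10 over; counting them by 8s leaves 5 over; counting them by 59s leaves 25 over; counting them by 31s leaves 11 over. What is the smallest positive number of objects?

The moduli are pairwise coprime; M = 49·17·8·59·31 = 12188456.
M/49 = 248744; 248744 ≡ 20 (mod 49); 20·27 ≡ 1, so inverse 27.
M/17 = 716968; 716968 ≡ 10 (mod 17); 10·12 ≡ 1, so inverse 12.
M/8 = 1523557; 1523557 ≡ 5 (mod 8); 5·5 ≡ 1, so inverse 5.
M/59 = 206584; 206584 ≡ 25 (mod 59); 25·26 ≡ 1, so inverse 26.
M/31 = 393176; 393176 ≡ 3 (mod 31); 3·21 ≡ 1, so inverse 21.
N ≡ 23·248744·27 + 10·716968·12 + 5·1523557·5 + 25·206584·26 + 11·393176·21 = 503698365.
503698365 mod 12188456 = 3971669.

3971669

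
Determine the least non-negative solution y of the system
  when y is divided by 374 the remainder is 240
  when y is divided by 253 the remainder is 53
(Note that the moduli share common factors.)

4354

Combine the congruences pairwise.
gcd(374, 253) = 11 and 11 | (53 − 240), so the pair is consistent; merging gives y ≡ 4354 (mod 8602), where 8602 = lcm(374, 253).
The solution is unique modulo lcm(374, 253) = 8602.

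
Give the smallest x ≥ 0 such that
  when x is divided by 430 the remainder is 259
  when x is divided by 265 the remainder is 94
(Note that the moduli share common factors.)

22619

Combine the congruences pairwise.
gcd(430, 265) = 5 and 5 | (94 − 259), so the pair is consistent; merging gives x ≡ 22619 (mod 22790), where 22790 = lcm(430, 265).
The solution is unique modulo lcm(430, 265) = 22790.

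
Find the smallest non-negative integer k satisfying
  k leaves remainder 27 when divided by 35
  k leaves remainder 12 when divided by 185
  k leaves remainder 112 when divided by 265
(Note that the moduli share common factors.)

gcd(35, 185) = 5 and 5 | (12 − 27), so the pair is consistent; merging gives k ≡ 937 (mod 1295), where 1295 = lcm(35, 185).
gcd(1295, 265) = 5 and 5 | (112 − 937), so the pair is consistent; merging gives k ≡ 2232 (mod 68635), where 68635 = lcm(1295, 265).
The solution is unique modulo lcm(35, 185, 265) = 68635.

2232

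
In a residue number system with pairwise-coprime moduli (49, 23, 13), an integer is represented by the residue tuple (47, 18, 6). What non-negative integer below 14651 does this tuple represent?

The moduli are pairwise coprime; N = 49·23·13 = 14651.
N/49 = 299; 299 ≡ 5 (mod 49); 5·10 ≡ 1, so inverse 10.
N/23 = 637; 637 ≡ 16 (mod 23); 16·13 ≡ 1, so inverse 13.
N/13 = 1127; 1127 ≡ 9 (mod 13); 9·3 ≡ 1, so inverse 3.
x ≡ 47·299·10 + 18·637·13 + 6·1127·3 = 309874.
309874 mod 14651 = 2203.

2203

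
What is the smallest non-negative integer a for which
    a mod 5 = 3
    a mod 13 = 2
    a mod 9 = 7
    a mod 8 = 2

The moduli are pairwise coprime; N = 5·13·9·8 = 4680.
N/5 = 936; 936 ≡ 1 (mod 5), inverse 1.
N/13 = 360; 360 ≡ 9 (mod 13); 9·3 ≡ 1, so inverse 3.
N/9 = 520; 520 ≡ 7 (mod 9); 7·4 ≡ 1, so inverse 4.
N/8 = 585; 585 ≡ 1 (mod 8), inverse 1.
a ≡ 3·936·1 + 2·360·3 + 7·520·4 + 2·585·1 = 20698.
20698 mod 4680 = 1978.

1978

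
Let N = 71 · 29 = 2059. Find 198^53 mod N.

Mod 71: 198 ≡ 56; 56^53 ≡ 21 (mod 71).
Mod 29: 198 ≡ 24; by Fermat, exponent reduces to 53 mod 28 = 25; 24^25 ≡ 16 (mod 29).
Combine by CRT: x ≡ 21 (mod 71), x ≡ 16 (mod 29) ⇒ x ≡ 944 (mod 2059).

944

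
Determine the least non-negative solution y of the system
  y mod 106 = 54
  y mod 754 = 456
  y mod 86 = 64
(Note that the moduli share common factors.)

754456

gcd(106, 754) = 2 and 2 | (456 − 54), so the pair is consistent; merging gives y ≡ 35140 (mod 39962), where 39962 = lcm(106, 754).
gcd(39962, 86) = 2 and 2 | (64 − 35140), so the pair is consistent; merging gives y ≡ 754456 (mod 1718366), where 1718366 = lcm(39962, 86).
The solution is unique modulo lcm(106, 754, 86) = 1718366.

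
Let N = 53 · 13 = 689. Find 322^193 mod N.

361

Mod 53: 322 ≡ 4; by Fermat, exponent reduces to 193 mod 52 = 37; 4^37 ≡ 43 (mod 53).
Mod 13: 322 ≡ 10; by Fermat, exponent reduces to 193 mod 12 = 1; 10^1 ≡ 10 (mod 13).
Combine by CRT: x ≡ 43 (mod 53), x ≡ 10 (mod 13) ⇒ x ≡ 361 (mod 689).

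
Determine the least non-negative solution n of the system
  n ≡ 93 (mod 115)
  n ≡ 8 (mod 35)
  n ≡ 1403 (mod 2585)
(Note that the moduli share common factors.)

gcd(115, 35) = 5 and 5 | (8 − 93), so the pair is consistent; merging gives n ≡ 323 (mod 805), where 805 = lcm(115, 35).
gcd(805, 2585) = 5 and 5 | (1403 − 323), so the pair is consistent; merging gives n ≡ 107388 (mod 416185), where 416185 = lcm(805, 2585).
The solution is unique modulo lcm(115, 35, 2585) = 416185.

107388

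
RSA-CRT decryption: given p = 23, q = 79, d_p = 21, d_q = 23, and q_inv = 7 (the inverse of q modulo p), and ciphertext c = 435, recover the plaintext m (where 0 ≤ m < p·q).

m₁ = c^(d_p) mod p: c ≡ 21 (mod 23), and 21^21 mod 23 = 11.
m₂ = c^(d_q) mod q: c ≡ 40 (mod 79), and 40^23 mod 79 = 45.
h = q_inv·(m₁ − m₂) mod p = 7·(11 − 45) mod 23 = 15.
m = m₂ + h·q = 45 + 15·79 = 1230.

1230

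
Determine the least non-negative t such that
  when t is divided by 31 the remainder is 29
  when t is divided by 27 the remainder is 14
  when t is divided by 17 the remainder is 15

The moduli are pairwise coprime; N = 31·27·17 = 14229.
N/31 = 459; 459 ≡ 25 (mod 31); 25·5 ≡ 1, so inverse 5.
N/27 = 527; 527 ≡ 14 (mod 27); 14·2 ≡ 1, so inverse 2.
N/17 = 837; 837 ≡ 4 (mod 17); 4·13 ≡ 1, so inverse 13.
t ≡ 29·459·5 + 14·527·2 + 15·837·13 = 244526.
244526 mod 14229 = 2633.

2633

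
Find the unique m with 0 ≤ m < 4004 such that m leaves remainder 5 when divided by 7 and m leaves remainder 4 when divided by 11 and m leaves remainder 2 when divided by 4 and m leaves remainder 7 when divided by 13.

The moduli are pairwise coprime; N = 7·11·4·13 = 4004.
N/7 = 572; 572 ≡ 5 (mod 7); 5·3 ≡ 1, so inverse 3.
N/11 = 364; 364 ≡ 1 (mod 11), inverse 1.
N/4 = 1001; 1001 ≡ 1 (mod 4), inverse 1.
N/13 = 308; 308 ≡ 9 (mod 13); 9·3 ≡ 1, so inverse 3.
m ≡ 5·572·3 + 4·364·1 + 2·1001·1 + 7·308·3 = 18506.
18506 mod 4004 = 2490.

2490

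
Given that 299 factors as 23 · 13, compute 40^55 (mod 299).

183

Mod 23: 40 ≡ 17; by Fermat, exponent reduces to 55 mod 22 = 11; 17^11 ≡ 22 (mod 23).
Mod 13: 40 ≡ 1; by Fermat, exponent reduces to 55 mod 12 = 7; 1^7 ≡ 1 (mod 13).
Combine by CRT: x ≡ 22 (mod 23), x ≡ 1 (mod 13) ⇒ x ≡ 183 (mod 299).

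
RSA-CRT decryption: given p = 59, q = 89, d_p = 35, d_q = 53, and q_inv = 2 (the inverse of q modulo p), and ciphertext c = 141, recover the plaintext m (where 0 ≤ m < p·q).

126

m₁ = c^(d_p) mod p: c ≡ 23 (mod 59), and 23^35 mod 59 = 8.
m₂ = c^(d_q) mod q: c ≡ 52 (mod 89), and 52^53 mod 89 = 37.
h = q_inv·(m₁ − m₂) mod p = 2·(8 − 37) mod 59 = 1.
m = m₂ + h·q = 37 + 1·89 = 126.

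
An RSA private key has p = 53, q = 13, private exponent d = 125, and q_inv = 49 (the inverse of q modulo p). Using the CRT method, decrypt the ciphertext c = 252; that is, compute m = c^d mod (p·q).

70

d_p = d mod (p−1) = 125 mod 52 = 21; d_q = d mod (q−1) = 5.
m₁ = c^(d_p) mod p: c ≡ 40 (mod 53), and 40^21 mod 53 = 17.
m₂ = c^(d_q) mod q: c ≡ 5 (mod 13), and 5^5 mod 13 = 5.
h = q_inv·(m₁ − m₂) mod p = 49·(17 − 5) mod 53 = 5.
m = m₂ + h·q = 5 + 5·13 = 70.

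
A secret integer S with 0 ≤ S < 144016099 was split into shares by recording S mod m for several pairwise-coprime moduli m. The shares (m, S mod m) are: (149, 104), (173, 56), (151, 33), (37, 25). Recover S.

1366583

The moduli are pairwise coprime; N = 149·173·151·37 = 144016099.
N/149 = 966551; 966551 ≡ 137 (mod 149); 137·62 ≡ 1, so inverse 62.
N/173 = 832463; 832463 ≡ 160 (mod 173); 160·133 ≡ 1, so inverse 133.
N/151 = 953749; 953749 ≡ 33 (mod 151); 33·119 ≡ 1, so inverse 119.
N/37 = 3892327; 3892327 ≡ 1 (mod 37), inverse 1.
S ≡ 104·966551·62 + 56·832463·133 + 33·953749·119 + 25·3892327·1 = 16275185770.
16275185770 mod 144016099 = 1366583.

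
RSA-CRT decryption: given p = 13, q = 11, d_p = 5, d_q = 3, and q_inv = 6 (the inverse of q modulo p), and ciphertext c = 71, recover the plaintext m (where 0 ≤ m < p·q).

m₁ = c^(d_p) mod p: c ≡ 6 (mod 13), and 6^5 mod 13 = 2.
m₂ = c^(d_q) mod q: c ≡ 5 (mod 11), and 5^3 mod 11 = 4.
h = q_inv·(m₁ − m₂) mod p = 6·(2 − 4) mod 13 = 1.
m = m₂ + h·q = 4 + 1·11 = 15.

15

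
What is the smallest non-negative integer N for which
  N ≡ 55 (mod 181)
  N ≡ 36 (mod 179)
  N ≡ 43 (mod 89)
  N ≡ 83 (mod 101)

Combine the congruences pairwise.
From N ≡ 55 (mod 181) write N = 55 + 181t. Substituting into N ≡ 36 (mod 179) gives 181t ≡ 160 (mod 179), and since 2⁻¹ ≡ 90 (mod 179), t ≡ 80. Hence N ≡ 55 + 181·80 = 14535 (mod 32399).
From N ≡ 14535 (mod 32399) write N = 14535 + 32399t. Substituting into N ≡ 43 (mod 89) gives 32399t ≡ 15 (mod 89), and since 3⁻¹ ≡ 30 (mod 89), t ≡ 5. Hence N ≡ 14535 + 32399·5 = 176530 (mod 2883511).
From N ≡ 176530 (mod 2883511) write N = 176530 + 2883511t. Substituting into N ≡ 83 (mod 101) gives 2883511t ≡ 0 (mod 101), and since 62⁻¹ ≡ 44 (mod 101), t ≡ 0. Hence N ≡ 176530 + 2883511·0 = 176530 (mod 291234611).

176530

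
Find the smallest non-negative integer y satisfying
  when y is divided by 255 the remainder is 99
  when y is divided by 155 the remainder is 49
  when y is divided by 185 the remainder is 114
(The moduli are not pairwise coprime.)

gcd(255, 155) = 5 and 5 | (49 − 99), so the pair is consistent; merging gives y ≡ 3924 (mod 7905), where 7905 = lcm(255, 155).
gcd(7905, 185) = 5 and 5 | (114 − 3924), so the pair is consistent; merging gives y ≡ 138309 (mod 292485), where 292485 = lcm(7905, 185).
The solution is unique modulo lcm(255, 155, 185) = 292485.

138309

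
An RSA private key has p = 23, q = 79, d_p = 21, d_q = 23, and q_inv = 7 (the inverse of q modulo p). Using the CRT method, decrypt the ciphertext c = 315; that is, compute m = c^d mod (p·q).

473

m₁ = c^(d_p) mod p: c ≡ 16 (mod 23), and 16^21 mod 23 = 13.
m₂ = c^(d_q) mod q: c ≡ 78 (mod 79), and 78^23 mod 79 = 78.
h = q_inv·(m₁ − m₂) mod p = 7·(13 − 78) mod 23 = 5.
m = m₂ + h·q = 78 + 5·79 = 473.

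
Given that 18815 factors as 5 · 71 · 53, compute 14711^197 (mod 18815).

2786

Mod 5: 14711 ≡ 1; by Fermat, exponent reduces to 197 mod 4 = 1; 1^1 ≡ 1 (mod 5).
Mod 71: 14711 ≡ 14; by Fermat, exponent reduces to 197 mod 70 = 57; 14^57 ≡ 17 (mod 71).
Mod 53: 14711 ≡ 30; by Fermat, exponent reduces to 197 mod 52 = 41; 30^41 ≡ 30 (mod 53).
Combine by CRT: x ≡ 1 (mod 5), x ≡ 17 (mod 71), x ≡ 30 (mod 53) ⇒ x ≡ 2786 (mod 18815).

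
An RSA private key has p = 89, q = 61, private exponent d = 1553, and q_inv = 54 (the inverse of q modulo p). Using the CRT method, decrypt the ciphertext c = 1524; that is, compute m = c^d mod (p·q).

1036

d_p = d mod (p−1) = 1553 mod 88 = 57; d_q = d mod (q−1) = 53.
m₁ = c^(d_p) mod p: c ≡ 11 (mod 89), and 11^57 mod 89 = 57.
m₂ = c^(d_q) mod q: c ≡ 60 (mod 61), and 60^53 mod 61 = 60.
h = q_inv·(m₁ − m₂) mod p = 54·(57 − 60) mod 89 = 16.
m = m₂ + h·q = 60 + 16·61 = 1036.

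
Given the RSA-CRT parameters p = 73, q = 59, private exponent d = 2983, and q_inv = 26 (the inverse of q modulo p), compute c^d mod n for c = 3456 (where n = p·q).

1041

d_p = d mod (p−1) = 2983 mod 72 = 31; d_q = d mod (q−1) = 25.
m₁ = c^(d_p) mod p: c ≡ 25 (mod 73), and 25^31 mod 73 = 19.
m₂ = c^(d_q) mod q: c ≡ 34 (mod 59), and 34^25 mod 59 = 38.
h = q_inv·(m₁ − m₂) mod p = 26·(19 − 38) mod 73 = 17.
m = m₂ + h·q = 38 + 17·59 = 1041.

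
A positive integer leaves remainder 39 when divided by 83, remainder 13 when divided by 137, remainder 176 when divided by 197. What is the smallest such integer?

673916

The moduli are pairwise coprime; M = 83·137·197 = 2240087.
M/83 = 26989; 26989 ≡ 14 (mod 83); 14·6 ≡ 1, so inverse 6.
M/137 = 16351; 16351 ≡ 48 (mod 137); 48·20 ≡ 1, so inverse 20.
M/197 = 11371; 11371 ≡ 142 (mod 197); 142·154 ≡ 1, so inverse 154.
n ≡ 39·26989·6 + 13·16351·20 + 176·11371·154 = 318766270.
318766270 mod 2240087 = 673916.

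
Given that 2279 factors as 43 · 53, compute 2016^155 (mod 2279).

Mod 43: 2016 ≡ 38; by Fermat, exponent reduces to 155 mod 42 = 29; 38^29 ≡ 13 (mod 43).
Mod 53: 2016 ≡ 2; by Fermat, exponent reduces to 155 mod 52 = 51; 2^51 ≡ 27 (mod 53).
Combine by CRT: x ≡ 13 (mod 43), x ≡ 27 (mod 53) ⇒ x ≡ 1776 (mod 2279).

1776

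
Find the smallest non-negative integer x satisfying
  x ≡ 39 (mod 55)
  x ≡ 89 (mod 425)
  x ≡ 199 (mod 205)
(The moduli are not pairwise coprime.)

gcd(55, 425) = 5 and 5 | (89 − 39), so the pair is consistent; merging gives x ≡ 3064 (mod 4675), where 4675 = lcm(55, 425).
gcd(4675, 205) = 5 and 5 | (199 − 3064), so the pair is consistent; merging gives x ≡ 26439 (mod 191675), where 191675 = lcm(4675, 205).
The solution is unique modulo lcm(55, 425, 205) = 191675.

26439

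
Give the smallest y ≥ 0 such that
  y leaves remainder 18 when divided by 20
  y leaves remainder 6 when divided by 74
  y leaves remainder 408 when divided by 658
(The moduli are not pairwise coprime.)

gcd(20, 74) = 2 and 2 | (6 − 18), so the pair is consistent; merging gives y ≡ 598 (mod 740), where 740 = lcm(20, 74).
gcd(740, 658) = 2 and 2 | (408 − 598), so the pair is consistent; merging gives y ≡ 76078 (mod 243460), where 243460 = lcm(740, 658).
The solution is unique modulo lcm(20, 74, 658) = 243460.

76078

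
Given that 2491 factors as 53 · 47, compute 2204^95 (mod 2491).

Mod 53: 2204 ≡ 31; by Fermat, exponent reduces to 95 mod 52 = 43; 31^43 ≡ 14 (mod 53).
Mod 47: 2204 ≡ 42; by Fermat, exponent reduces to 95 mod 46 = 3; 42^3 ≡ 16 (mod 47).
Combine by CRT: x ≡ 14 (mod 53), x ≡ 16 (mod 47) ⇒ x ≡ 862 (mod 2491).

862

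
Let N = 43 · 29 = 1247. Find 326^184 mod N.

Mod 43: 326 ≡ 25; by Fermat, exponent reduces to 184 mod 42 = 16; 25^16 ≡ 9 (mod 43).
Mod 29: 326 ≡ 7; by Fermat, exponent reduces to 184 mod 28 = 16; 7^16 ≡ 20 (mod 29).
Combine by CRT: x ≡ 9 (mod 43), x ≡ 20 (mod 29) ⇒ x ≡ 310 (mod 1247).

310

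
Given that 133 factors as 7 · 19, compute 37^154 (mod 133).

58

Mod 7: 37 ≡ 2; by Fermat, exponent reduces to 154 mod 6 = 4; 2^4 ≡ 2 (mod 7).
Mod 19: 37 ≡ 18; by Fermat, exponent reduces to 154 mod 18 = 10; 18^10 ≡ 1 (mod 19).
Combine by CRT: x ≡ 2 (mod 7), x ≡ 1 (mod 19) ⇒ x ≡ 58 (mod 133).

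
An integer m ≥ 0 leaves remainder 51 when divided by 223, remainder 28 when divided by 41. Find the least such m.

From m ≡ 51 (mod 223) write m = 51 + 223t. Substituting into m ≡ 28 (mod 41) gives 223t ≡ 18 (mod 41), and since 18⁻¹ ≡ 16 (mod 41), t ≡ 1. Hence m ≡ 51 + 223·1 = 274 (mod 9143).

274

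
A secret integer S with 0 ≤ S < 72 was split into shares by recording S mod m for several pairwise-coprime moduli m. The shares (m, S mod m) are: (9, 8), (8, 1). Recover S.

From S ≡ 8 (mod 9) write S = 8 + 9t. Substituting into S ≡ 1 (mod 8) gives 9t ≡ 1 (mod 8), and since 1⁻¹ ≡ 1 (mod 8), t ≡ 1. Hence S ≡ 8 + 9·1 = 17 (mod 72).

17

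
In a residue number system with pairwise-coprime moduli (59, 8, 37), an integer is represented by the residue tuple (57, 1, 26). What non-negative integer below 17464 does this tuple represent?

11385

The moduli are pairwise coprime; N = 59·8·37 = 17464.
N/59 = 296; 296 ≡ 1 (mod 59), inverse 1.
N/8 = 2183; 2183 ≡ 7 (mod 8); 7·7 ≡ 1, so inverse 7.
N/37 = 472; 472 ≡ 28 (mod 37); 28·4 ≡ 1, so inverse 4.
x ≡ 57·296·1 + 1·2183·7 + 26·472·4 = 81241.
81241 mod 17464 = 11385.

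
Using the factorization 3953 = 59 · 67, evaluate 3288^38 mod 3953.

Mod 59: 3288 ≡ 43; 43^38 ≡ 49 (mod 59).
Mod 67: 3288 ≡ 5; 5^38 ≡ 24 (mod 67).
Combine by CRT: x ≡ 49 (mod 59), x ≡ 24 (mod 67) ⇒ x ≡ 2704 (mod 3953).

2704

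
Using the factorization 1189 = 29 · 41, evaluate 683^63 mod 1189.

Mod 29: 683 ≡ 16; by Fermat, exponent reduces to 63 mod 28 = 7; 16^7 ≡ 1 (mod 29).
Mod 41: 683 ≡ 27; by Fermat, exponent reduces to 63 mod 40 = 23; 27^23 ≡ 38 (mod 41).
Combine by CRT: x ≡ 1 (mod 29), x ≡ 38 (mod 41) ⇒ x ≡ 407 (mod 1189).

407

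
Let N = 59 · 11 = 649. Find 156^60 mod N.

441

Mod 59: 156 ≡ 38; by Fermat, exponent reduces to 60 mod 58 = 2; 38^2 ≡ 28 (mod 59).
Mod 11: 156 ≡ 2; since 10 | 60, by Fermat 2^60 ≡ 1 (mod 11).
Combine by CRT: x ≡ 28 (mod 59), x ≡ 1 (mod 11) ⇒ x ≡ 441 (mod 649).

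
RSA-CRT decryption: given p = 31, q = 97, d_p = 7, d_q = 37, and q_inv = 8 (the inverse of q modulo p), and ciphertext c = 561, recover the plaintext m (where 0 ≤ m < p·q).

m₁ = c^(d_p) mod p: c ≡ 3 (mod 31), and 3^7 mod 31 = 17.
m₂ = c^(d_q) mod q: c ≡ 76 (mod 97), and 76^37 mod 97 = 80.
h = q_inv·(m₁ − m₂) mod p = 8·(17 − 80) mod 31 = 23.
m = m₂ + h·q = 80 + 23·97 = 2311.

2311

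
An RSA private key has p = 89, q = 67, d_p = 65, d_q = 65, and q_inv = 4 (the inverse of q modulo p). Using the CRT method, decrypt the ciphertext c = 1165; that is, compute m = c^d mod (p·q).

1858

m₁ = c^(d_p) mod p: c ≡ 8 (mod 89), and 8^65 mod 89 = 78.
m₂ = c^(d_q) mod q: c ≡ 26 (mod 67), and 26^65 mod 67 = 49.
h = q_inv·(m₁ − m₂) mod p = 4·(78 − 49) mod 89 = 27.
m = m₂ + h·q = 49 + 27·67 = 1858.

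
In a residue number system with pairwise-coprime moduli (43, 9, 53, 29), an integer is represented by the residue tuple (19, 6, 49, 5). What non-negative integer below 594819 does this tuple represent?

The moduli are pairwise coprime; N = 43·9·53·29 = 594819.
N/43 = 13833; 13833 ≡ 30 (mod 43); 30·33 ≡ 1, so inverse 33.
N/9 = 66091; 66091 ≡ 4 (mod 9); 4·7 ≡ 1, so inverse 7.
N/53 = 11223; 11223 ≡ 40 (mod 53); 40·4 ≡ 1, so inverse 4.
N/29 = 20511; 20511 ≡ 8 (mod 29); 8·11 ≡ 1, so inverse 11.
x ≡ 19·13833·33 + 6·66091·7 + 49·11223·4 + 5·20511·11 = 14776926.
14776926 mod 594819 = 501270.

501270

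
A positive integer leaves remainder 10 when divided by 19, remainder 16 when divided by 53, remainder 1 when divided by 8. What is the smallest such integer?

Combine the congruences pairwise.
From a ≡ 10 (mod 19) write a = 10 + 19t. Substituting into a ≡ 16 (mod 53) gives 19t ≡ 6 (mod 53), and since 19⁻¹ ≡ 14 (mod 53), t ≡ 31. Hence a ≡ 10 + 19·31 = 599 (mod 1007).
From a ≡ 599 (mod 1007) write a = 599 + 1007t. Substituting into a ≡ 1 (mod 8) gives 1007t ≡ 2 (mod 8), and since 7⁻¹ ≡ 7 (mod 8), t ≡ 6. Hence a ≡ 599 + 1007·6 = 6641 (mod 8056).

6641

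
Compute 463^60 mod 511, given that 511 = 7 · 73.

Mod 7: 463 ≡ 1; since 6 | 60, by Fermat 1^60 ≡ 1 (mod 7).
Mod 73: 463 ≡ 25; 25^60 ≡ 64 (mod 73).
Combine by CRT: x ≡ 1 (mod 7), x ≡ 64 (mod 73) ⇒ x ≡ 64 (mod 511).

64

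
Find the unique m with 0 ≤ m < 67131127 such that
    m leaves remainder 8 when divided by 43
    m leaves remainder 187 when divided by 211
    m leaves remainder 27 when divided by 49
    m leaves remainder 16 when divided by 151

4471277

The moduli are pairwise coprime; N = 43·211·49·151 = 67131127.
N/43 = 1561189; 1561189 ≡ 31 (mod 43); 31·25 ≡ 1, so inverse 25.
N/211 = 318157; 318157 ≡ 180 (mod 211); 180·34 ≡ 1, so inverse 34.
N/49 = 1370023; 1370023 ≡ 32 (mod 49); 32·23 ≡ 1, so inverse 23.
N/151 = 444577; 444577 ≡ 33 (mod 151); 33·119 ≡ 1, so inverse 119.
m ≡ 8·1561189·25 + 187·318157·34 + 27·1370023·23 + 16·444577·119 = 4032338897.
4032338897 mod 67131127 = 4471277.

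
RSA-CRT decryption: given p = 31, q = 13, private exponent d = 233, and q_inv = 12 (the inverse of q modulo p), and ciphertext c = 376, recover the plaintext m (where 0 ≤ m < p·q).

d_p = d mod (p−1) = 233 mod 30 = 23; d_q = d mod (q−1) = 5.
m₁ = c^(d_p) mod p: c ≡ 4 (mod 31), and 4^23 mod 31 = 2.
m₂ = c^(d_q) mod q: c ≡ 12 (mod 13), and 12^5 mod 13 = 12.
h = q_inv·(m₁ − m₂) mod p = 12·(2 − 12) mod 31 = 4.
m = m₂ + h·q = 12 + 4·13 = 64.

64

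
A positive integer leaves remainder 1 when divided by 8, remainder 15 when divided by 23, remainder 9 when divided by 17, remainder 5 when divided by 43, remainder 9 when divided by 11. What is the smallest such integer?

The moduli are pairwise coprime; N = 8·23·17·43·11 = 1479544.
N/8 = 184943; 184943 ≡ 7 (mod 8); 7·7 ≡ 1, so inverse 7.
N/23 = 64328; 64328 ≡ 20 (mod 23); 20·15 ≡ 1, so inverse 15.
N/17 = 87032; 87032 ≡ 9 (mod 17); 9·2 ≡ 1, so inverse 2.
N/43 = 34408; 34408 ≡ 8 (mod 43); 8·27 ≡ 1, so inverse 27.
N/11 = 134504; 134504 ≡ 7 (mod 11); 7·8 ≡ 1, so inverse 8.
k ≡ 1·184943·7 + 15·64328·15 + 9·87032·2 + 5·34408·27 + 9·134504·8 = 31664345.
31664345 mod 1479544 = 593921.

593921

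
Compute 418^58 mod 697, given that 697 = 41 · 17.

Mod 41: 418 ≡ 8; by Fermat, exponent reduces to 58 mod 40 = 18; 8^18 ≡ 25 (mod 41).
Mod 17: 418 ≡ 10; by Fermat, exponent reduces to 58 mod 16 = 10; 10^10 ≡ 2 (mod 17).
Combine by CRT: x ≡ 25 (mod 41), x ≡ 2 (mod 17) ⇒ x ≡ 189 (mod 697).

189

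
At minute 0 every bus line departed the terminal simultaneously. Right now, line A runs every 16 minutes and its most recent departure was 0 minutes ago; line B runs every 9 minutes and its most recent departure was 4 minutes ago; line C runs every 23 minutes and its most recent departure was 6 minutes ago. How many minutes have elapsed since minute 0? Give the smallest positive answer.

1984

The moduli are pairwise coprime; N = 16·9·23 = 3312.
N/16 = 207; 207 ≡ 15 (mod 16); 15·15 ≡ 1, so inverse 15.
N/9 = 368; 368 ≡ 8 (mod 9); 8·8 ≡ 1, so inverse 8.
N/23 = 144; 144 ≡ 6 (mod 23); 6·4 ≡ 1, so inverse 4.
t ≡ 0·207·15 + 4·368·8 + 6·144·4 = 15232.
15232 mod 3312 = 1984.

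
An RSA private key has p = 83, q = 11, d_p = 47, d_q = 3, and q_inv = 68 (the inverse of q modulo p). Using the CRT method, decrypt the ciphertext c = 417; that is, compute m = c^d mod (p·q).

351

m₁ = c^(d_p) mod p: c ≡ 2 (mod 83), and 2^47 mod 83 = 19.
m₂ = c^(d_q) mod q: c ≡ 10 (mod 11), and 10^3 mod 11 = 10.
h = q_inv·(m₁ − m₂) mod p = 68·(19 − 10) mod 83 = 31.
m = m₂ + h·q = 10 + 31·11 = 351.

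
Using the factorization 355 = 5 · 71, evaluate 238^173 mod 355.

218

Mod 5: 238 ≡ 3; by Fermat, exponent reduces to 173 mod 4 = 1; 3^1 ≡ 3 (mod 5).
Mod 71: 238 ≡ 25; by Fermat, exponent reduces to 173 mod 70 = 33; 25^33 ≡ 5 (mod 71).
Combine by CRT: x ≡ 3 (mod 5), x ≡ 5 (mod 71) ⇒ x ≡ 218 (mod 355).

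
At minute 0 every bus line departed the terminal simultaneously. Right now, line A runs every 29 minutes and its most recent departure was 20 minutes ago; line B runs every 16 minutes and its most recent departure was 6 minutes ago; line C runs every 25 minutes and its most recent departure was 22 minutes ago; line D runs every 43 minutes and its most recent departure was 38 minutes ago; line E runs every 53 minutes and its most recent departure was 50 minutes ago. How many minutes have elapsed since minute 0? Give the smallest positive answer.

12207222

The moduli are pairwise coprime; N = 29·16·25·43·53 = 26436400.
N/29 = 911600; 911600 ≡ 14 (mod 29); 14·27 ≡ 1, so inverse 27.
N/16 = 1652275; 1652275 ≡ 3 (mod 16); 3·11 ≡ 1, so inverse 11.
N/25 = 1057456; 1057456 ≡ 6 (mod 25); 6·21 ≡ 1, so inverse 21.
N/43 = 614800; 614800 ≡ 29 (mod 43); 29·3 ≡ 1, so inverse 3.
N/53 = 498800; 498800 ≡ 17 (mod 53); 17·25 ≡ 1, so inverse 25.
t ≡ 20·911600·27 + 6·1652275·11 + 22·1057456·21 + 38·614800·3 + 50·498800·25 = 1783446022.
1783446022 mod 26436400 = 12207222.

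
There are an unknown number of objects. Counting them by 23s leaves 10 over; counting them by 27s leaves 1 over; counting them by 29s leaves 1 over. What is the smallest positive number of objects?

7048

From N ≡ 10 (mod 23) write N = 10 + 23t. Substituting into N ≡ 1 (mod 27) gives 23t ≡ 18 (mod 27), and since 23⁻¹ ≡ 20 (mod 27), t ≡ 9. Hence N ≡ 10 + 23·9 = 217 (mod 621).
From N ≡ 217 (mod 621) write N = 217 + 621t. Substituting into N ≡ 1 (mod 29) gives 621t ≡ 16 (mod 29), and since 12⁻¹ ≡ 17 (mod 29), t ≡ 11. Hence N ≡ 217 + 621·11 = 7048 (mod 18009).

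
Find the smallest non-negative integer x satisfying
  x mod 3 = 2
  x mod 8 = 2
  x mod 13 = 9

From x ≡ 2 (mod 3) write x = 2 + 3t. Substituting into x ≡ 2 (mod 8) gives 3t ≡ 0 (mod 8), and since 3⁻¹ ≡ 3 (mod 8), t ≡ 0. Hence x ≡ 2 + 3·0 = 2 (mod 24).
From x ≡ 2 (mod 24) write x = 2 + 24t. Substituting into x ≡ 9 (mod 13) gives 24t ≡ 7 (mod 13), and since 11⁻¹ ≡ 6 (mod 13), t ≡ 3. Hence x ≡ 2 + 24·3 = 74 (mod 312).

74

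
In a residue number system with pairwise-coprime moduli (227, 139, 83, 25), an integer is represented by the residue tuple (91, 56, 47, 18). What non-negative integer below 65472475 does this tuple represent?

34441893

The moduli are pairwise coprime; N = 227·139·83·25 = 65472475.
N/227 = 288425; 288425 ≡ 135 (mod 227); 135·37 ≡ 1, so inverse 37.
N/139 = 471025; 471025 ≡ 93 (mod 139); 93·3 ≡ 1, so inverse 3.
N/83 = 788825; 788825 ≡ 76 (mod 83); 76·71 ≡ 1, so inverse 71.
N/25 = 2618899; 2618899 ≡ 24 (mod 25); 24·24 ≡ 1, so inverse 24.
x ≡ 91·288425·37 + 56·471025·3 + 47·788825·71 + 18·2618899·24 = 4813932568.
4813932568 mod 65472475 = 34441893.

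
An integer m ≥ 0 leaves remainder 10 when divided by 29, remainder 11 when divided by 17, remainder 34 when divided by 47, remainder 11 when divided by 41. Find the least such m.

The moduli are pairwise coprime; N = 29·17·47·41 = 950011.
N/29 = 32759; 32759 ≡ 18 (mod 29); 18·21 ≡ 1, so inverse 21.
N/17 = 55883; 55883 ≡ 4 (mod 17); 4·13 ≡ 1, so inverse 13.
N/47 = 20213; 20213 ≡ 3 (mod 47); 3·16 ≡ 1, so inverse 16.
N/41 = 23171; 23171 ≡ 6 (mod 41); 6·7 ≡ 1, so inverse 7.
m ≡ 10·32759·21 + 11·55883·13 + 34·20213·16 + 11·23171·7 = 27650698.
27650698 mod 950011 = 100379.

100379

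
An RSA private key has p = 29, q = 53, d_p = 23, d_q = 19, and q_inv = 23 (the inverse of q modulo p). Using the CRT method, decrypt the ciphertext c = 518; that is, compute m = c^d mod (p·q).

828

m₁ = c^(d_p) mod p: c ≡ 25 (mod 29), and 25^23 mod 29 = 16.
m₂ = c^(d_q) mod q: c ≡ 41 (mod 53), and 41^19 mod 53 = 33.
h = q_inv·(m₁ − m₂) mod p = 23·(16 − 33) mod 29 = 15.
m = m₂ + h·q = 33 + 15·53 = 828.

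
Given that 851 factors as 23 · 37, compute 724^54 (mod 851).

186

Mod 23: 724 ≡ 11; by Fermat, exponent reduces to 54 mod 22 = 10; 11^10 ≡ 2 (mod 23).
Mod 37: 724 ≡ 21; by Fermat, exponent reduces to 54 mod 36 = 18; 21^18 ≡ 1 (mod 37).
Combine by CRT: x ≡ 2 (mod 23), x ≡ 1 (mod 37) ⇒ x ≡ 186 (mod 851).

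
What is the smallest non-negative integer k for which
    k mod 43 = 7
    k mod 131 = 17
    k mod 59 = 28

The moduli are pairwise coprime; N = 43·131·59 = 332347.
N/43 = 7729; 7729 ≡ 32 (mod 43); 32·39 ≡ 1, so inverse 39.
N/131 = 2537; 2537 ≡ 48 (mod 131); 48·101 ≡ 1, so inverse 101.
N/59 = 5633; 5633 ≡ 28 (mod 59); 28·19 ≡ 1, so inverse 19.
k ≡ 7·7729·39 + 17·2537·101 + 28·5633·19 = 9462802.
9462802 mod 332347 = 157086.

157086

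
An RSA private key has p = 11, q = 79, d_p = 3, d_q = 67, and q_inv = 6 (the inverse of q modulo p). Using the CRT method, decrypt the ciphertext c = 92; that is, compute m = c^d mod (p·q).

174

m₁ = c^(d_p) mod p: c ≡ 4 (mod 11), and 4^3 mod 11 = 9.
m₂ = c^(d_q) mod q: c ≡ 13 (mod 79), and 13^67 mod 79 = 16.
h = q_inv·(m₁ − m₂) mod p = 6·(9 − 16) mod 11 = 2.
m = m₂ + h·q = 16 + 2·79 = 174.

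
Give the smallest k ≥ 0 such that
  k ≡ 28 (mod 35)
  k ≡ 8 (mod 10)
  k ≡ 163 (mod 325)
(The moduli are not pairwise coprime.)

3738

Combine the congruences pairwise.
gcd(35, 10) = 5 and 5 | (8 − 28), so the pair is consistent; merging gives k ≡ 28 (mod 70), where 70 = lcm(35, 10).
gcd(70, 325) = 5 and 5 | (163 − 28), so the pair is consistent; merging gives k ≡ 3738 (mod 4550), where 4550 = lcm(70, 325).
The solution is unique modulo lcm(35, 10, 325) = 4550.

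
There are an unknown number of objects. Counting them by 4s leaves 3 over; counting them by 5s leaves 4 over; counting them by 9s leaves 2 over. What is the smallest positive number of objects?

119

From N ≡ 3 (mod 4) write N = 3 + 4t. Substituting into N ≡ 4 (mod 5) gives 4t ≡ 1 (mod 5), and since 4⁻¹ ≡ 4 (mod 5), t ≡ 4. Hence N ≡ 3 + 4·4 = 19 (mod 20).
From N ≡ 19 (mod 20) write N = 19 + 20t. Substituting into N ≡ 2 (mod 9) gives 20t ≡ 1 (mod 9), and since 2⁻¹ ≡ 5 (mod 9), t ≡ 5. Hence N ≡ 19 + 20·5 = 119 (mod 180).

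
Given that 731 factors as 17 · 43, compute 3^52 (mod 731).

Mod 17: 3 ≡ 3; by Fermat, exponent reduces to 52 mod 16 = 4; 3^4 ≡ 13 (mod 17).
Mod 43: 3 ≡ 3; by Fermat, exponent reduces to 52 mod 42 = 10; 3^10 ≡ 10 (mod 43).
Combine by CRT: x ≡ 13 (mod 17), x ≡ 10 (mod 43) ⇒ x ≡ 268 (mod 731).

268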